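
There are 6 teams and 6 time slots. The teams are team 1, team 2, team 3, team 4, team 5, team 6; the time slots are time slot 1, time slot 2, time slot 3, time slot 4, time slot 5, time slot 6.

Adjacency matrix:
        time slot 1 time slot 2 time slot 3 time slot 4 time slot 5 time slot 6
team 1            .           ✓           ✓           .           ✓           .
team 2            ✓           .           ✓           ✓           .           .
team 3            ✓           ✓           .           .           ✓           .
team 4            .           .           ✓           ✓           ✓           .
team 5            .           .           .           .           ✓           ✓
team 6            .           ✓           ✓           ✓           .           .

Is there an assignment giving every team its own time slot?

Yes

One maximum matching: team 1–time slot 2, team 2–time slot 1, team 3–time slot 5, team 4–time slot 3, team 5–time slot 6, team 6–time slot 4.
Every team is matched, so this is a perfect matching.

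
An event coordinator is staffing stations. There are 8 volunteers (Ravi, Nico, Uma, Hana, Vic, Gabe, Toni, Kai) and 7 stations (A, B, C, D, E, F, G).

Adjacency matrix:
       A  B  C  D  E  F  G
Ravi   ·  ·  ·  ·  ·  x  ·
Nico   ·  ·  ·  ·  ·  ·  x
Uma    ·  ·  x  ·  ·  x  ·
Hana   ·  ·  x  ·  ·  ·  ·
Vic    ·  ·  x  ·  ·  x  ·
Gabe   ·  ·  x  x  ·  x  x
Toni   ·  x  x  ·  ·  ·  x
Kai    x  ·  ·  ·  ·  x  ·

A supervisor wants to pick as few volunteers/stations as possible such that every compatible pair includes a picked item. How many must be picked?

A maximum matching has 6 edges (e.g. Ravi–F, Nico–G, Uma–C, Gabe–D, Toni–B, Kai–A).
By König's theorem the minimum vertex cover has the same size. One such cover is {Nico, Gabe, Toni, Kai, C, F}.

6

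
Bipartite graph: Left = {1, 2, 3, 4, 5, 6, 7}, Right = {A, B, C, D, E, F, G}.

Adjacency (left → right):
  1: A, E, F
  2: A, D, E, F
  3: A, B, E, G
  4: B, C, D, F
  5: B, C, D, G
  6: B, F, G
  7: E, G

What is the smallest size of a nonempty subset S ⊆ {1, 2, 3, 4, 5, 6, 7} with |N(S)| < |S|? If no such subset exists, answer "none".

A matching saturating every left vertex exists, for instance 1→A, 2→D, 3→B, 4→C, 5→G, 6→F, 7→E.
By Hall's marriage theorem, this means |N(S)| ≥ |S| for every subset S, so no violating subset exists.

none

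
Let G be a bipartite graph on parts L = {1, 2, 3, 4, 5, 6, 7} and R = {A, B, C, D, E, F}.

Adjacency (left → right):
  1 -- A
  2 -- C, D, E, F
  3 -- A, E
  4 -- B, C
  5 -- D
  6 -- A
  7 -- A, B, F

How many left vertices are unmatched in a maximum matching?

For example, pair 1→A, 2→F, 3→E, 4→C, 5→D, 7→B.
The set {1, 6} has only 1 neighbour ({A}), so by Hall's theorem at most 6 of the 7 left vertices can be matched.
That matches 6 of the 7, leaving 1 unmatched; no matching can do better.

1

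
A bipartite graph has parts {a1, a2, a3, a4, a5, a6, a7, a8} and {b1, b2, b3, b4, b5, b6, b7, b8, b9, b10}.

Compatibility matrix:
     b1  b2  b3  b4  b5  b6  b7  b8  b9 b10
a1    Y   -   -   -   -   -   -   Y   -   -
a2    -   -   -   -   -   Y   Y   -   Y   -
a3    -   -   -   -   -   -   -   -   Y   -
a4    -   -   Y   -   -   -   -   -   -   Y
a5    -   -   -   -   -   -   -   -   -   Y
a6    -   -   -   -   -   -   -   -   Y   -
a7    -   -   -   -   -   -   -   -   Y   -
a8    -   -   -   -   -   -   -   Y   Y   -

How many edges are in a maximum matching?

6

For example, pair a1→b1, a2→b6, a3→b9, a4→b3, a5→b10, a8→b8.
The set {a3, a6, a7} has only 1 neighbour ({b9}), so by Hall's theorem at most 6 of the 8 left vertices can be matched.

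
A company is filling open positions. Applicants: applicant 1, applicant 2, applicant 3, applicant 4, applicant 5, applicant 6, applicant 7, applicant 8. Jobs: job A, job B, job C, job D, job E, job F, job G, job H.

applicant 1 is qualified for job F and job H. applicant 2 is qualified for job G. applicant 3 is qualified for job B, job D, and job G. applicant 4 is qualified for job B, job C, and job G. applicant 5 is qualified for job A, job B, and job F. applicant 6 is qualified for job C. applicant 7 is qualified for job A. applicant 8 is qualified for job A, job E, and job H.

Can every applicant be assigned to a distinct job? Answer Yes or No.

Yes

One maximum matching: applicant 1-job H, applicant 2-job G, applicant 3-job D, applicant 4-job B, applicant 5-job F, applicant 6-job C, applicant 7-job A, applicant 8-job E.
All 8 applicants are covered.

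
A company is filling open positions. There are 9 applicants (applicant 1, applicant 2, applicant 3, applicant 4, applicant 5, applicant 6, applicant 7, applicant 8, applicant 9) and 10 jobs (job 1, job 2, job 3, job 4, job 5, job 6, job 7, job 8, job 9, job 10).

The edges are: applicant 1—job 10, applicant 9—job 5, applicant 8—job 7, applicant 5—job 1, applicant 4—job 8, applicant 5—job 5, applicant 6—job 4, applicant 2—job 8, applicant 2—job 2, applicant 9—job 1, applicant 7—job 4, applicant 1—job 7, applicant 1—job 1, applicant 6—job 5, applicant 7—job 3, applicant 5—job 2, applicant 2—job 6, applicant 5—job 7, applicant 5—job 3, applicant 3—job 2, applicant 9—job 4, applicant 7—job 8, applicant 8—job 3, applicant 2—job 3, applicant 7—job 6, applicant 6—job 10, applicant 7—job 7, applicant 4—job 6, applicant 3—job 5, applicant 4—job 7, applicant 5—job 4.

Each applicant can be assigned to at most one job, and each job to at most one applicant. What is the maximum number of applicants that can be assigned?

For example, pair applicant 1–job 7, applicant 2–job 6, applicant 3–job 2, applicant 4–job 8, applicant 5–job 5, applicant 6–job 10, applicant 7–job 4, applicant 8–job 3, applicant 9–job 1.
This saturates every applicant, so 9 is the maximum.

9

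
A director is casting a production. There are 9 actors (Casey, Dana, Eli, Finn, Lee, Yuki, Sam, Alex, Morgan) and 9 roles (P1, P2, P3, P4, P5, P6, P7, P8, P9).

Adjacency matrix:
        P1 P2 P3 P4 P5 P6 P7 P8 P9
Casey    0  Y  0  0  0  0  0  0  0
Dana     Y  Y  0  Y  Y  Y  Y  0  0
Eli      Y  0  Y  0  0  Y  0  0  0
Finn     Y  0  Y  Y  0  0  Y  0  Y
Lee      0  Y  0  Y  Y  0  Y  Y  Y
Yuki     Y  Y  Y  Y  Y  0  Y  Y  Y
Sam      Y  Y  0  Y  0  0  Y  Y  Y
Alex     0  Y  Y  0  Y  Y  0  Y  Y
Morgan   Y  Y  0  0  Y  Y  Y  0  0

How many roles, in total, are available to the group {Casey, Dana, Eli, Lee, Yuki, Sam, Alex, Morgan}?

9

The union of neighbours of {Casey, Dana, Eli, Lee, Yuki, Sam, Alex, Morgan} is {P1, P2, P3, P4, P5, P6, P7, P8, P9}, which has 9 elements.
Since |N(S)| = 9 ≥ |S| = 8, Hall's condition holds for this subset.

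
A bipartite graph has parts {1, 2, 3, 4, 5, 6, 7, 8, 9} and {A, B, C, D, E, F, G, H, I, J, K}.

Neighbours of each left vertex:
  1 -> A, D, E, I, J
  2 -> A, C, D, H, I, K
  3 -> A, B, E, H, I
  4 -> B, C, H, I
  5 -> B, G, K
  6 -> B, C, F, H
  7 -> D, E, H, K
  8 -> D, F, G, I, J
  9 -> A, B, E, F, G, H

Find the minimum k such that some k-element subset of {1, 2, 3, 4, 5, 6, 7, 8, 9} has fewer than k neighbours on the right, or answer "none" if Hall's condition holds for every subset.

none

A matching saturating every left vertex exists, for instance 1→A, 2→K, 3→E, 4→C, 5→B, 6→F, 7→D, 8→J, 9→G.
By Hall's marriage theorem, this means |N(S)| ≥ |S| for every subset S, so no violating subset exists.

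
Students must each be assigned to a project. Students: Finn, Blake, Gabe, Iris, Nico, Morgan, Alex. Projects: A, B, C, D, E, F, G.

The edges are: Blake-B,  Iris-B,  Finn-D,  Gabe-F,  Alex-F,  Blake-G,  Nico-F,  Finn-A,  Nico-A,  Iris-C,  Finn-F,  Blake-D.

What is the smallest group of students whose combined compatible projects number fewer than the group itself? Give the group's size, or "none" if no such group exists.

1

Take S = {Morgan}. Its neighbourhood is {}, so |N(S)| = 0 < |S| = 1.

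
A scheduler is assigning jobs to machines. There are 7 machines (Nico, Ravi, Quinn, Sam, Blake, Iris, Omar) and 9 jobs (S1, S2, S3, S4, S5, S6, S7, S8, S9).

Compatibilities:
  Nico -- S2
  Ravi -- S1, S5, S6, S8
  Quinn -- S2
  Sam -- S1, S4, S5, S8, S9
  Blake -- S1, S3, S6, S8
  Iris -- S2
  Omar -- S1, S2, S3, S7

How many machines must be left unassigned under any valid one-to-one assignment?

A valid assignment of size 5: Nico→S2, Ravi→S6, Sam→S4, Blake→S8, Omar→S7.
The set {Nico, Quinn, Iris} has only 1 neighbour ({S2}), so by Hall's theorem at most 5 of the 7 machines can be matched.
That matches 5 of the 7, leaving 2 unmatched; no matching can do better.

2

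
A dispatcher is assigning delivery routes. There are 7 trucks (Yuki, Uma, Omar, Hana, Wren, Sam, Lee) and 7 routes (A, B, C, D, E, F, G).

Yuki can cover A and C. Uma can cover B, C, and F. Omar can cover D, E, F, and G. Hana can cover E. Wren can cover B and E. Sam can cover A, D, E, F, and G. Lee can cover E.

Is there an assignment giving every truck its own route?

No

The set {Hana, Lee} has only 1 neighbour ({E}), so by Hall's theorem at most 6 of the 7 trucks can be matched.
Hence no matching covers every truck.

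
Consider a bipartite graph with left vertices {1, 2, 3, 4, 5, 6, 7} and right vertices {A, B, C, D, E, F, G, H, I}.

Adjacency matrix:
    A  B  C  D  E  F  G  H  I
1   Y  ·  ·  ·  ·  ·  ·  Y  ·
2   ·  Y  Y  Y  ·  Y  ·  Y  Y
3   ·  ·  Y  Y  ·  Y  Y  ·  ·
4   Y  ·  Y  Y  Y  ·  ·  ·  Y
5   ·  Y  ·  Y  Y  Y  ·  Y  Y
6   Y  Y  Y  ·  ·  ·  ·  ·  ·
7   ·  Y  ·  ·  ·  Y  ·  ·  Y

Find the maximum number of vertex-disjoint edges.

One maximum matching: 1–H, 2–D, 3–F, 4–A, 5–E, 6–C, 7–B.
This saturates every left vertex, so 7 is the maximum.

7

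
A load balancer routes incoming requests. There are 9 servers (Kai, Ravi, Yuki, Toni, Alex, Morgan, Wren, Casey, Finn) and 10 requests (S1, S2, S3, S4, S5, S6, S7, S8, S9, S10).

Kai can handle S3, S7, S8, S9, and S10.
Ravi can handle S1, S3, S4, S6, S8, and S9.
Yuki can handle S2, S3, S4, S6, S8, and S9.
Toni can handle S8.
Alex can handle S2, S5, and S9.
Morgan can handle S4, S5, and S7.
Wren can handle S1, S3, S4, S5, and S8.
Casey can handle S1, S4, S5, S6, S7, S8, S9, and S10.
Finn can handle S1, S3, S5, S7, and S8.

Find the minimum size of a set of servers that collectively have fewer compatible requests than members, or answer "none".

none

A matching saturating every server exists, for instance Kai→S9, Ravi→S3, Yuki→S4, Toni→S8, Alex→S2, Morgan→S5, Wren→S1, Casey→S6, Finn→S7.
By Hall's marriage theorem, this means |N(S)| ≥ |S| for every subset S, so no violating subset exists.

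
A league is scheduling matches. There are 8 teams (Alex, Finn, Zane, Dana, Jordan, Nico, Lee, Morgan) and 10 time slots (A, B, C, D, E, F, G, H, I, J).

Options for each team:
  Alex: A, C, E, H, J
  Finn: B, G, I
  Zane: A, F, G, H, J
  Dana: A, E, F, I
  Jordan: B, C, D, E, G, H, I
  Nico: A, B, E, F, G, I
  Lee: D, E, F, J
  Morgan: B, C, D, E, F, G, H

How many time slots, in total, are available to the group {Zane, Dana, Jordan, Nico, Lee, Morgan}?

10

The union of neighbours of {Zane, Dana, Jordan, Nico, Lee, Morgan} is {A, B, C, D, E, F, G, H, I, J}, which has 10 elements.
Since |N(S)| = 10 ≥ |S| = 6, Hall's condition holds for this subset.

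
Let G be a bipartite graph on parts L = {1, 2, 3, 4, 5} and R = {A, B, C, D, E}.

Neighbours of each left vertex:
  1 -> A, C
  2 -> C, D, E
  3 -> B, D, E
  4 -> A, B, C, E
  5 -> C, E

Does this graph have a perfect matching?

Yes

A valid assignment of size 5: 1–A, 2–D, 3–B, 4–C, 5–E.
Every left vertex is matched, so this is a perfect matching.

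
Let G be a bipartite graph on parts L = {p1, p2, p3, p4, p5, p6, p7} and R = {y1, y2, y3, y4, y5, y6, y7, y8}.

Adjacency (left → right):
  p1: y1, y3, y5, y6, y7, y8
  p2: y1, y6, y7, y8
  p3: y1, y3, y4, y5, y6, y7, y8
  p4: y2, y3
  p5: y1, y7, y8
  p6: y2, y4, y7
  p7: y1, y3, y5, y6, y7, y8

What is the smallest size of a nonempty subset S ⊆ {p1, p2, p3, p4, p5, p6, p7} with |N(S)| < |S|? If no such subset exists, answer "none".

A matching saturating every left vertex exists, for instance p1→y7, p2→y1, p3→y4, p4→y3, p5→y8, p6→y2, p7→y6.
By Hall's marriage theorem, this means |N(S)| ≥ |S| for every subset S, so no violating subset exists.

none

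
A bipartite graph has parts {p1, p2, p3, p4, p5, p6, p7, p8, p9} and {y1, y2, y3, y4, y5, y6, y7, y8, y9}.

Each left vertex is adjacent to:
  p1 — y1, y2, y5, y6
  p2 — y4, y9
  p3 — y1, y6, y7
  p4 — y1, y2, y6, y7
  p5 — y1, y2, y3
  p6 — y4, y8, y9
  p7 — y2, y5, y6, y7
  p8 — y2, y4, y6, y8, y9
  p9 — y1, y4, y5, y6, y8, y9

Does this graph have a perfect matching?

Yes

For example, pair p1–y5, p2–y9, p3–y7, p4–y1, p5–y3, p6–y8, p7–y2, p8–y4, p9–y6.
All 9 left vertices are covered.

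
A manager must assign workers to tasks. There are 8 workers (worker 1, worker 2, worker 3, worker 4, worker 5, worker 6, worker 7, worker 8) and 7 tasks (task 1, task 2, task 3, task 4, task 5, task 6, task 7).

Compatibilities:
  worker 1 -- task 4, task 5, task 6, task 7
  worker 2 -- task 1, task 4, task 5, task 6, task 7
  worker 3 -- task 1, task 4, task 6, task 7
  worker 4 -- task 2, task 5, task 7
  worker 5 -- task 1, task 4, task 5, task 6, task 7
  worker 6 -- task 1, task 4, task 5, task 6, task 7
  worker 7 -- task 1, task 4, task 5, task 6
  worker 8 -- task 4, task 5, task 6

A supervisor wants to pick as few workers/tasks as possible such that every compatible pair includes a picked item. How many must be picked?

The 6 edges worker 1–task 5, worker 2–task 7, worker 3–task 6, worker 4–task 2, worker 5–task 1, worker 6–task 4 form a matching, so any vertex cover needs at least 6 vertices (one per matched edge).
Conversely {worker 4, task 1, task 4, task 5, task 6, task 7} meets every edge and has exactly 6 vertices, so 6 is optimal.

6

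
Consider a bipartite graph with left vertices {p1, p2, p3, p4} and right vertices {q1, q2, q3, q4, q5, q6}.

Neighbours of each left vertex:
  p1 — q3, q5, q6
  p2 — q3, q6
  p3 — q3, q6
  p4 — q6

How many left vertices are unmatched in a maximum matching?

One maximum matching: p1-q5, p2-q3, p3-q6.
The set {p2, p3, p4} has only 2 neighbours ({q3, q6}), so by Hall's theorem at most 3 of the 4 left vertices can be matched.
That matches 3 of the 4, leaving 1 unmatched; no matching can do better.

1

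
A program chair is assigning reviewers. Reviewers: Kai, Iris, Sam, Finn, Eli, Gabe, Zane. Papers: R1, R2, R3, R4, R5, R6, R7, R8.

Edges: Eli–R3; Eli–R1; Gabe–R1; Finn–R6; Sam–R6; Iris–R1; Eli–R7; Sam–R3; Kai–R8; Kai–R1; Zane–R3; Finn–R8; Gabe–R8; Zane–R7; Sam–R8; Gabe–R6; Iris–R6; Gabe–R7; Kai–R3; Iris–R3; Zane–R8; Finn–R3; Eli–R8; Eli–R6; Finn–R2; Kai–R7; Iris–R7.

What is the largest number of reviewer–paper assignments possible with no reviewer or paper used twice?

For example, pair Kai-R8, Iris-R1, Sam-R6, Finn-R2, Eli-R3, Gabe-R7.
The set {Kai, Iris, Sam, Eli, Gabe, Zane} has only 5 neighbours ({R1, R3, R6, R7, R8}), so by Hall's theorem at most 6 of the 7 reviewers can be matched.

6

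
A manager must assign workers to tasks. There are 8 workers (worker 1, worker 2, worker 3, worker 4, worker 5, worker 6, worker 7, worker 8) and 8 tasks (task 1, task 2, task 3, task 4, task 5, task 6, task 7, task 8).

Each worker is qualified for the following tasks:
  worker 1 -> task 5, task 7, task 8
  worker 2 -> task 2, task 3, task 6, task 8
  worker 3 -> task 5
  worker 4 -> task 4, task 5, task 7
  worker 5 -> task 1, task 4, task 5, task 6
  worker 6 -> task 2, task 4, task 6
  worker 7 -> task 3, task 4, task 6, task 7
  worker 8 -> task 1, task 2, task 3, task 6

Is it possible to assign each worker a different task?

Yes

For example, pair worker 1–task 7, worker 2–task 8, worker 3–task 5, worker 4–task 4, worker 5–task 1, worker 6–task 6, worker 7–task 3, worker 8–task 2.
Every worker is matched, so this is a perfect matching.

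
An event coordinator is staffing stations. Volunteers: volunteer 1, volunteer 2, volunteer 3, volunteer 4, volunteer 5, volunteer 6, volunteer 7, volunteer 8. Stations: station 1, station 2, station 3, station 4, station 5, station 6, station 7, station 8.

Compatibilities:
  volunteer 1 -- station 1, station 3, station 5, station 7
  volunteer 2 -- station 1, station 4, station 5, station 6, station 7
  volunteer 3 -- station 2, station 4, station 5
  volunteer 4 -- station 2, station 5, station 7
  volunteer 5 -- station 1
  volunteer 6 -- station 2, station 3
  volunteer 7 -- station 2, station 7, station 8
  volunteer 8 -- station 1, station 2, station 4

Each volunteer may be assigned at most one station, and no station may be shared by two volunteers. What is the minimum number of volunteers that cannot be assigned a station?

0

For example, pair volunteer 1→station 7, volunteer 2→station 6, volunteer 3→station 4, volunteer 4→station 5, volunteer 5→station 1, volunteer 6→station 3, volunteer 7→station 8, volunteer 8→station 2.
All 8 volunteers are matched, so no larger matching exists.
That matches 8 of the 8, leaving 0 unmatched; no matching can do better.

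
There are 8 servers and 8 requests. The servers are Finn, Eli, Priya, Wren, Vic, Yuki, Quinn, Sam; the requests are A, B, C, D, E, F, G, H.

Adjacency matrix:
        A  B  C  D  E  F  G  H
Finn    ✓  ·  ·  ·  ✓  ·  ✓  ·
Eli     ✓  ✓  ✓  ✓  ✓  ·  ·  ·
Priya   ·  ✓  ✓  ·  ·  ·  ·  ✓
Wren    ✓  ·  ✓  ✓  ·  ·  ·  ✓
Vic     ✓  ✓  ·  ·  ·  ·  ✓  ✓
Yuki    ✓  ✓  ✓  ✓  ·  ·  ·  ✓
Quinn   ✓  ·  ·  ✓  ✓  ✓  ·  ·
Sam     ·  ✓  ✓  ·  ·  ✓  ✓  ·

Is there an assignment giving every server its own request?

A valid assignment of size 8: Finn–E, Eli–A, Priya–C, Wren–D, Vic–G, Yuki–H, Quinn–F, Sam–B.
Every server is matched, so this is a perfect matching.

Yes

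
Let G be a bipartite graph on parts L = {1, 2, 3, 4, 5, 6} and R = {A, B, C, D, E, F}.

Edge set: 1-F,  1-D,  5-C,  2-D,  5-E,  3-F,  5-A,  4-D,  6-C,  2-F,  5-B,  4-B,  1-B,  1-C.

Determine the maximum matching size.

5

A valid assignment of size 5: 1-C, 2-D, 3-F, 4-B, 5-E.
The set {1, 2, 3, 4, 6} has only 4 neighbours ({B, C, D, F}), so by Hall's theorem at most 5 of the 6 left vertices can be matched.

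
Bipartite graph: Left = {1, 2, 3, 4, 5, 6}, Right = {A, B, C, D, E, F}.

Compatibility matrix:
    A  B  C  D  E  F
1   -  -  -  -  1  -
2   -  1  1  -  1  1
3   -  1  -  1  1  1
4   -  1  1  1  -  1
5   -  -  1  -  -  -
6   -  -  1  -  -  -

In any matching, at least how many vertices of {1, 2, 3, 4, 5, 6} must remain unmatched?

For example, pair 1–E, 2–B, 3–D, 4–F, 5–C.
The set {5, 6} has only 1 neighbour ({C}), so by Hall's theorem at most 5 of the 6 left vertices can be matched.
That matches 5 of the 6, leaving 1 unmatched; no matching can do better.

1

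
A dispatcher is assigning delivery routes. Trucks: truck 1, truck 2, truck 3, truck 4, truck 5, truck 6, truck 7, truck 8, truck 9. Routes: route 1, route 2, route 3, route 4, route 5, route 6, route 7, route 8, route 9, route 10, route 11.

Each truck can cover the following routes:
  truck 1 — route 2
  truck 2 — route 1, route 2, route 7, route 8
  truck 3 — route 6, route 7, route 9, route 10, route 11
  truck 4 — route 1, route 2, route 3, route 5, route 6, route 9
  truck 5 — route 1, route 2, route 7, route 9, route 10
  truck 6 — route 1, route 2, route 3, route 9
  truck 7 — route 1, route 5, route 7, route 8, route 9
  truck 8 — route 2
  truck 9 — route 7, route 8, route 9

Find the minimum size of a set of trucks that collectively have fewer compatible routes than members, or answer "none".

2

Take S = {truck 1, truck 8}. Its neighbourhood is {route 2}, so |N(S)| = 1 < |S| = 2.
No single vertex violates Hall's condition since each has at least one neighbour, so 2 is the minimum.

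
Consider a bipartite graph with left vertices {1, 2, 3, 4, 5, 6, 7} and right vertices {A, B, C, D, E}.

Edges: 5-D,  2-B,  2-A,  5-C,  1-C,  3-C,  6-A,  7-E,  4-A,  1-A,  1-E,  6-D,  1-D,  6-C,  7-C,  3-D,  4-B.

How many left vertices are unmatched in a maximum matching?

One maximum matching: 1→E, 2→A, 3→D, 4→B, 5→C.
The set {1, 2, 3, 4, 5, 6, 7} has only 5 neighbours ({A, B, C, D, E}), so by Hall's theorem at most 5 of the 7 left vertices can be matched.
That matches 5 of the 7, leaving 2 unmatched; no matching can do better.

2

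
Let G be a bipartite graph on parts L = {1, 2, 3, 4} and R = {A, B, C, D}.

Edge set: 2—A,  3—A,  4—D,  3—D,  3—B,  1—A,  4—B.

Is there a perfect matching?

No

The set {1, 2} has only 1 neighbour ({A}), so by Hall's theorem at most 3 of the 4 left vertices can be matched.
Hence no matching covers every left vertex.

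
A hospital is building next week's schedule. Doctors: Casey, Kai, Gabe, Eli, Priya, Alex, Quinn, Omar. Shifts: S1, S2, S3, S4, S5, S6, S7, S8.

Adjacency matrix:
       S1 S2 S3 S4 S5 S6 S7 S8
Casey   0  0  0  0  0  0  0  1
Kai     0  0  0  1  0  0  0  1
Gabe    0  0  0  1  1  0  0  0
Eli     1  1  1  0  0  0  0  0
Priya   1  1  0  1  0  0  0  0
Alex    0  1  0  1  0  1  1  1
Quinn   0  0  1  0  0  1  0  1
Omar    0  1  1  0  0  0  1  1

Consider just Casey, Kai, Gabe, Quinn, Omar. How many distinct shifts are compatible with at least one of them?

7

The union of neighbours of {Casey, Kai, Gabe, Quinn, Omar} is {S2, S3, S4, S5, S6, S7, S8}, which has 7 elements.
Since |N(S)| = 7 ≥ |S| = 5, Hall's condition holds for this subset.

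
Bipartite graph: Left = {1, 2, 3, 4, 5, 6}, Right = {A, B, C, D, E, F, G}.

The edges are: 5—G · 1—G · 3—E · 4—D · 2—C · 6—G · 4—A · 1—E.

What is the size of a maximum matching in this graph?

4

A valid assignment of size 4: 1→G, 2→C, 3→E, 4→D.
The set {1, 3, 5, 6} has only 2 neighbours ({E, G}), so by Hall's theorem at most 4 of the 6 left vertices can be matched.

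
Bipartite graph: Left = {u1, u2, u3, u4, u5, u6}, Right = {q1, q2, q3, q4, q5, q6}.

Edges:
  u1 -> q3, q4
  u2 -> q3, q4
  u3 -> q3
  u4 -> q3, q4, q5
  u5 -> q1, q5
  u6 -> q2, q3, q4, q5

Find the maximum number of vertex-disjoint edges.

For example, pair u1–q3, u2–q4, u4–q5, u5–q1, u6–q2.
The set {u1, u2, u3} has only 2 neighbours ({q3, q4}), so by Hall's theorem at most 5 of the 6 left vertices can be matched.

5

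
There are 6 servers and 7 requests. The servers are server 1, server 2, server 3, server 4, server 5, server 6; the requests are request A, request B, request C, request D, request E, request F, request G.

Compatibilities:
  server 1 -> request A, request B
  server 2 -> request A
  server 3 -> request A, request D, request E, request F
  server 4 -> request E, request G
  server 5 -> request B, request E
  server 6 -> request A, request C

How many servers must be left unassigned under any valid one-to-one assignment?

0

One maximum matching: server 1–request B, server 2–request A, server 3–request F, server 4–request G, server 5–request E, server 6–request C.
All 6 servers are matched, so no larger matching exists.
That matches 6 of the 6, leaving 0 unmatched; no matching can do better.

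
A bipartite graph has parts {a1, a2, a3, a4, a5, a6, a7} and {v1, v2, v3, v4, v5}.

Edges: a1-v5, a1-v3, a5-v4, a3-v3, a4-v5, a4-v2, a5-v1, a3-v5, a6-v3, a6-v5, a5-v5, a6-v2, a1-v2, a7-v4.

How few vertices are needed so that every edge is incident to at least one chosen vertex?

5

A maximum matching has 5 edges (e.g. a1–v3, a3–v5, a4–v2, a5–v1, a7–v4).
By König's theorem the minimum vertex cover has the same size. One such cover is {a5, a7, v2, v3, v5}.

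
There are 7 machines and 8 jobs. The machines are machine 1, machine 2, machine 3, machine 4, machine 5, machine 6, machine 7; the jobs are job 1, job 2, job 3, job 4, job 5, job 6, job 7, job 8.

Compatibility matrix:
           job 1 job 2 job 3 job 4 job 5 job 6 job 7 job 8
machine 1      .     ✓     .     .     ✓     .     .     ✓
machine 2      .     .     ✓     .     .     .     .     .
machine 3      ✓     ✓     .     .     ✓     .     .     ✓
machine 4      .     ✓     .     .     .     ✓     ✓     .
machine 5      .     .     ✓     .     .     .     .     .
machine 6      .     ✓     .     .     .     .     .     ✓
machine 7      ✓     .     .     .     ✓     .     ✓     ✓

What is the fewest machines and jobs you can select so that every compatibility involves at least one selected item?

6

A maximum matching has 6 edges (e.g. machine 1–job 5, machine 2–job 3, machine 3–job 2, machine 4–job 6, machine 6–job 8, machine 7–job 1).
By König's theorem the minimum vertex cover has the same size. One such cover is {machine 1, machine 3, machine 4, machine 6, machine 7, job 3}.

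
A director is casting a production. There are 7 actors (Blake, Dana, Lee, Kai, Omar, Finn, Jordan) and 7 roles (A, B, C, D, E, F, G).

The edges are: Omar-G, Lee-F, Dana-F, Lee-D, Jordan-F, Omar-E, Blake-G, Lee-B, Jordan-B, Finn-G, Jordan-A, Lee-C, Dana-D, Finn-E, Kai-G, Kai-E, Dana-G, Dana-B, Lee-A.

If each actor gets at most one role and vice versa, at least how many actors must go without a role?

2

For example, pair Blake–G, Dana–F, Lee–A, Kai–E, Jordan–B.
The set {Blake, Kai, Omar, Finn} has only 2 neighbours ({E, G}), so by Hall's theorem at most 5 of the 7 actors can be matched.
That matches 5 of the 7, leaving 2 unmatched; no matching can do better.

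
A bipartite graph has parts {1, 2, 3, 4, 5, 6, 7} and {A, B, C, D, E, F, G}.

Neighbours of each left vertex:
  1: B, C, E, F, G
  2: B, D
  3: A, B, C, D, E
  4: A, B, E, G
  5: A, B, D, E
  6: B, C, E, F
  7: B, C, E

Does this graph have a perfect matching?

Yes

A valid assignment of size 7: 1–F, 2–D, 3–C, 4–G, 5–A, 6–E, 7–B.
Every left vertex is matched, so this is a perfect matching.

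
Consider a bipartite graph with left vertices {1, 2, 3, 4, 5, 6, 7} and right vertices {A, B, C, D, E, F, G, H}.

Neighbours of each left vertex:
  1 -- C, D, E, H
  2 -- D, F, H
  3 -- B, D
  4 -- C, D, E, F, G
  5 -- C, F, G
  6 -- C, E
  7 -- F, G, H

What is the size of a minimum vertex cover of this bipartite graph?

7

A maximum matching has 7 edges (e.g. 1–D, 2–H, 3–B, 4–G, 5–C, 6–E, 7–F).
By König's theorem the minimum vertex cover has the same size. One such cover is {1, 2, 3, 4, 5, 6, 7}.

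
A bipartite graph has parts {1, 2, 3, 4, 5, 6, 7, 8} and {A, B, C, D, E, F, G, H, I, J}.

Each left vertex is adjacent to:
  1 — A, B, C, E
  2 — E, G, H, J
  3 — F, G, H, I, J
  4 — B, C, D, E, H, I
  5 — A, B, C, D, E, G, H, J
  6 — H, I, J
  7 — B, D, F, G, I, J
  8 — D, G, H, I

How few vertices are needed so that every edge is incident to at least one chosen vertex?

A maximum matching has 8 edges (e.g. 1–C, 2–H, 3–J, 4–E, 5–A, 6–I, 7–B, 8–G).
By König's theorem the minimum vertex cover has the same size. One such cover is {1, 2, 3, 4, 5, 6, 7, 8}.

8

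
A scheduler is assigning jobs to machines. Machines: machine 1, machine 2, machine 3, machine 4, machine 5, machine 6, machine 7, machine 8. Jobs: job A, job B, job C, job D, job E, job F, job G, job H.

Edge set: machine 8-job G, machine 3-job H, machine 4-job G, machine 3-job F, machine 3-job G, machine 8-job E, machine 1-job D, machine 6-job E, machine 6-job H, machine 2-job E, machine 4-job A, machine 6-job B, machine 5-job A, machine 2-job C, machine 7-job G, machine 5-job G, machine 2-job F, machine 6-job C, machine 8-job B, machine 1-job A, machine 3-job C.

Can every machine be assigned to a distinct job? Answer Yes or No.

The set {machine 4, machine 5, machine 7} has only 2 neighbours ({job A, job G}), so by Hall's theorem at most 7 of the 8 machines can be matched.
Hence no matching covers every machine.

No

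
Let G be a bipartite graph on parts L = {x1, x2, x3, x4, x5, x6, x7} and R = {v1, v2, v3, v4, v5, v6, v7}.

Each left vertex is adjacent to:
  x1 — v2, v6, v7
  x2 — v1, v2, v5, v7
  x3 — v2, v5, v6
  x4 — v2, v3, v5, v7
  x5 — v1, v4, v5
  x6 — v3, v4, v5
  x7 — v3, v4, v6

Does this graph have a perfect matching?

Yes

A valid assignment of size 7: x1–v2, x2–v7, x3–v5, x4–v3, x5–v1, x6–v4, x7–v6.
Every left vertex is matched, so this is a perfect matching.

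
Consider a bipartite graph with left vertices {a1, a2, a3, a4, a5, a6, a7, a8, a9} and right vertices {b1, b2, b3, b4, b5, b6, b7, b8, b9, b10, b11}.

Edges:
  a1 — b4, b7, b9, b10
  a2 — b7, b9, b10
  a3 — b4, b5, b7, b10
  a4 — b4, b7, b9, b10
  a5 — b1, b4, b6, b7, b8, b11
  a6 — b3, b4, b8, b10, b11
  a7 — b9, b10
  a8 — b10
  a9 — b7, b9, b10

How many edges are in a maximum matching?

7

One maximum matching: a1–b7, a2–b10, a3–b5, a4–b4, a5–b1, a6–b8, a7–b9.
The set {a1, a2, a4, a7, a8, a9} has only 4 neighbours ({b10, b4, b7, b9}), so by Hall's theorem at most 7 of the 9 left vertices can be matched.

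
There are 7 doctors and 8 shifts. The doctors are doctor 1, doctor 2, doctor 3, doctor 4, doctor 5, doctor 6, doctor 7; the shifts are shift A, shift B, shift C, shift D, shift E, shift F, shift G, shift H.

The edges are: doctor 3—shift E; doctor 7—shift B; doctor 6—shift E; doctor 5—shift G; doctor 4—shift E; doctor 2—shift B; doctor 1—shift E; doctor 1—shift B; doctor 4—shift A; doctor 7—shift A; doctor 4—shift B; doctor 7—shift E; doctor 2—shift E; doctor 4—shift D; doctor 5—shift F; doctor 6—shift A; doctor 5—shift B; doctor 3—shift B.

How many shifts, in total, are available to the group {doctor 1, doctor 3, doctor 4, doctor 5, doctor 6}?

The union of neighbours of {doctor 1, doctor 3, doctor 4, doctor 5, doctor 6} is {shift A, shift B, shift D, shift E, shift F, shift G}, which has 6 elements.
Since |N(S)| = 6 ≥ |S| = 5, Hall's condition holds for this subset.

6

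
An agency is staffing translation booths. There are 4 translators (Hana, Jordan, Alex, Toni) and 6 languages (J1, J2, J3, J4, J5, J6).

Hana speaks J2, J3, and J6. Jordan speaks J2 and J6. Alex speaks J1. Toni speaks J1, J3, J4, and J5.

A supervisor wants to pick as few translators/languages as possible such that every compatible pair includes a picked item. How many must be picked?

{Hana, Jordan, Alex, Toni} is a vertex cover of size 4: every edge has an endpoint in this set.
No smaller cover exists because Hana–J6, Jordan–J2, Alex–J1, Toni–J3 is a matching of size 4, and a cover must include an endpoint of each of these disjoint edges (König's theorem).

4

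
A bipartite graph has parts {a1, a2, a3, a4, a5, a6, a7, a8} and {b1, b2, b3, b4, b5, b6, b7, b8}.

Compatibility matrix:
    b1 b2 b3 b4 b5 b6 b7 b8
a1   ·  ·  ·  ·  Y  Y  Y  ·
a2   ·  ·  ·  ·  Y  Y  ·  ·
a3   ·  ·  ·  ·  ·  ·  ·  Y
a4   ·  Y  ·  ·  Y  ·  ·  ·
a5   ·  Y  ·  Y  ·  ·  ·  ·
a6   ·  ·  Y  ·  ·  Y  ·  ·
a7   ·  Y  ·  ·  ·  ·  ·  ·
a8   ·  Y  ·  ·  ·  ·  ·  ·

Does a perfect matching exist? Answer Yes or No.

The set {a7, a8} has only 1 neighbour ({b2}), so by Hall's theorem at most 7 of the 8 left vertices can be matched.
Hence no matching covers every left vertex.

No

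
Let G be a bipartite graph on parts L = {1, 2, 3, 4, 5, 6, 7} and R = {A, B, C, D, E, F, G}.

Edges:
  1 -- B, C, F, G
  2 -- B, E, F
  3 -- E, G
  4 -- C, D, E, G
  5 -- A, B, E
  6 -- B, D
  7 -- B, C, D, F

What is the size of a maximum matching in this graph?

For example, pair 1→C, 2→F, 3→G, 4→E, 5→A, 6→D, 7→B.
All 7 left vertices are matched, so no larger matching exists.

7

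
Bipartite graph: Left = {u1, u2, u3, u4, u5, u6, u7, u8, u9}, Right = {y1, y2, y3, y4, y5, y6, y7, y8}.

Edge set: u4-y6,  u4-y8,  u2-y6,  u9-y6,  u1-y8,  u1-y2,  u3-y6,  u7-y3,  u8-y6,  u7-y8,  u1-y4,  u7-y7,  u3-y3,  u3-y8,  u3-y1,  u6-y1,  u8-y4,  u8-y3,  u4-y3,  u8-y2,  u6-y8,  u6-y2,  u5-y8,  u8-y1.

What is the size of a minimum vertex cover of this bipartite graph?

The 7 edges u1–y4, u2–y6, u3–y1, u4–y3, u5–y8, u6–y2, u7–y7 form a matching, so any vertex cover needs at least 7 vertices (one per matched edge).
Conversely {u7, y1, y2, y3, y4, y6, y8} meets every edge and has exactly 7 vertices, so 7 is optimal.

7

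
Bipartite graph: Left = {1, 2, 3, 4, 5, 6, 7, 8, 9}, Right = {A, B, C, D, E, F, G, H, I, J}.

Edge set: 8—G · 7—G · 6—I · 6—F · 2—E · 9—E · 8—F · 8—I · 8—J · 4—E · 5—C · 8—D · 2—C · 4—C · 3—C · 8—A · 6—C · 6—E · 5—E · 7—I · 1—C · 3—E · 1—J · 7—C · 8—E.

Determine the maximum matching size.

6

For example, pair 1–J, 2–C, 3–E, 6–F, 7–I, 8–G.
The set {2, 3, 4, 5, 9} has only 2 neighbours ({C, E}), so by Hall's theorem at most 6 of the 9 left vertices can be matched.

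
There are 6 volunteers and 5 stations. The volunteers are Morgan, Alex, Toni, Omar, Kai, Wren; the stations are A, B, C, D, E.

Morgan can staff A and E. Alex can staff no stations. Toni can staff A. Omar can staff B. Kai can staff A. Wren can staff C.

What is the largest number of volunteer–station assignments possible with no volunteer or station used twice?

One maximum matching: Morgan-E, Toni-A, Omar-B, Wren-C.
The set {Alex, Toni, Kai} has only 1 neighbour ({A}), so by Hall's theorem at most 4 of the 6 volunteers can be matched.

4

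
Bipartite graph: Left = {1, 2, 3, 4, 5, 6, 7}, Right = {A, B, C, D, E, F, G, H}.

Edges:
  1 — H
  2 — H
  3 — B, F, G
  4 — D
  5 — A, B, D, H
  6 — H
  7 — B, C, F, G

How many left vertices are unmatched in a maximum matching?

2

One maximum matching: 1→H, 3→F, 4→D, 5→A, 7→B.
The set {1, 2, 6} has only 1 neighbour ({H}), so by Hall's theorem at most 5 of the 7 left vertices can be matched.
That matches 5 of the 7, leaving 2 unmatched; no matching can do better.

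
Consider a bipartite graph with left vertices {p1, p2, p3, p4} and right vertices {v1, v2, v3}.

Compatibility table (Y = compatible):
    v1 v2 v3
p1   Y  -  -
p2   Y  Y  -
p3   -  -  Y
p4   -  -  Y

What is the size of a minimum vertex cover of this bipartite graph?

A maximum matching has 3 edges (e.g. p1–v1, p2–v2, p3–v3).
By König's theorem the minimum vertex cover has the same size. One such cover is {p1, p2, v3}.

3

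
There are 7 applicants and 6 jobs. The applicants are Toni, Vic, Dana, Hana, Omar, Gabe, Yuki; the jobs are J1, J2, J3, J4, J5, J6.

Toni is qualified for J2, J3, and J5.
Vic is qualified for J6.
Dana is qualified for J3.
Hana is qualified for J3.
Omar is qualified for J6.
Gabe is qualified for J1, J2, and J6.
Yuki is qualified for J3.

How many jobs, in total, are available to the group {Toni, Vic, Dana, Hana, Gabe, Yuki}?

The union of neighbours of {Toni, Vic, Dana, Hana, Gabe, Yuki} is {J1, J2, J3, J5, J6}, which has 5 elements.
Since |N(S)| = 5 < |S| = 6, Hall's condition fails for this subset.

5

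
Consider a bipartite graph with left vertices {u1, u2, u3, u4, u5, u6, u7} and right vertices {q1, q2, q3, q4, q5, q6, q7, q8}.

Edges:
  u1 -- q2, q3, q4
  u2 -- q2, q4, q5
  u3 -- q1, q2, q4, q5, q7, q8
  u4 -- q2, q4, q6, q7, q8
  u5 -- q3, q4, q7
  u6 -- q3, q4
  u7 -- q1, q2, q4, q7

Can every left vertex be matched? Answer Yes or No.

Yes

A valid assignment of size 7: u1-q4, u2-q5, u3-q1, u4-q6, u5-q7, u6-q3, u7-q2.
Every left vertex is matched, so this matching saturates all of them.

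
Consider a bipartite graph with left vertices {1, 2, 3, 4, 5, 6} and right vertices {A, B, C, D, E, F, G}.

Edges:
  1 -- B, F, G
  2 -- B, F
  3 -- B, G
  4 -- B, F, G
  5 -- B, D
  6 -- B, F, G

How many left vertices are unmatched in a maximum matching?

A valid assignment of size 4: 1-G, 2-F, 3-B, 5-D.
The set {1, 2, 3, 4, 6} has only 3 neighbours ({B, F, G}), so by Hall's theorem at most 4 of the 6 left vertices can be matched.
That matches 4 of the 6, leaving 2 unmatched; no matching can do better.

2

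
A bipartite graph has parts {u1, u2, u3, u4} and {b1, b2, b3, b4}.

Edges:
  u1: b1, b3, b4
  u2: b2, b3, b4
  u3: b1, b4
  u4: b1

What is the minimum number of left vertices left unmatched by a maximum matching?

For example, pair u1-b3, u2-b2, u3-b4, u4-b1.
This saturates every left vertex, so 4 is the maximum.
That matches 4 of the 4, leaving 0 unmatched; no matching can do better.

0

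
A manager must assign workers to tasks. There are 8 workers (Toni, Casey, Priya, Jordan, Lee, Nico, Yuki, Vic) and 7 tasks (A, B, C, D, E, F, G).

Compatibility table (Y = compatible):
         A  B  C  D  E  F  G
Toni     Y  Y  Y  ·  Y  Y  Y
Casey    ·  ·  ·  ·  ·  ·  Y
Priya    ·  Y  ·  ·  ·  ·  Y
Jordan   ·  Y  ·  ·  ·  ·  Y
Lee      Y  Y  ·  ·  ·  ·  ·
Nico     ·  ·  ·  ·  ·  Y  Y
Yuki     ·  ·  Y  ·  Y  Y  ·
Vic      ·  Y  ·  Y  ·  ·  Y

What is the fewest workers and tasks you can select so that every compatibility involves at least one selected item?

7

A maximum matching has 7 edges (e.g. Toni–C, Casey–G, Priya–B, Lee–A, Nico–F, Yuki–E, Vic–D).
By König's theorem the minimum vertex cover has the same size. One such cover is {Toni, Lee, Nico, Yuki, Vic, B, G}.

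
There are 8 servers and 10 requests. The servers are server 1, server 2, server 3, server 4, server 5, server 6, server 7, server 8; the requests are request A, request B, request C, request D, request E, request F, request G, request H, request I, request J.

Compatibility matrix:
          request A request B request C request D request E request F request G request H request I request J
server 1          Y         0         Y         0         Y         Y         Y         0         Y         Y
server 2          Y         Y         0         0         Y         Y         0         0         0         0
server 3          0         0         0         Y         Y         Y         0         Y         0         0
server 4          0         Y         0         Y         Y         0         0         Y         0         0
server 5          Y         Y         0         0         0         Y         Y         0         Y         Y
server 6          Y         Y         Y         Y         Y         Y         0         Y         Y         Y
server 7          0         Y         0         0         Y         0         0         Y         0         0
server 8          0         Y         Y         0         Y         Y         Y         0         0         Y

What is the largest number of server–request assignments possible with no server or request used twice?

8

A valid assignment of size 8: server 1→request J, server 2→request A, server 3→request D, server 4→request B, server 5→request G, server 6→request F, server 7→request H, server 8→request E.
All 8 servers are matched, so no larger matching exists.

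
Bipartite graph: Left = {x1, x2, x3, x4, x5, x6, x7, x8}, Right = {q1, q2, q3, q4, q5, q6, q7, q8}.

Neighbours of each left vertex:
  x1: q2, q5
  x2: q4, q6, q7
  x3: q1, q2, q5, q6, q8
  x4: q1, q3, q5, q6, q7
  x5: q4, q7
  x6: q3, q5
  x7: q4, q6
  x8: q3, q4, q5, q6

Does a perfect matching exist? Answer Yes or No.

For example, pair x1–q2, x2–q7, x3–q8, x4–q1, x5–q4, x6–q3, x7–q6, x8–q5.
All 8 left vertices are covered.

Yes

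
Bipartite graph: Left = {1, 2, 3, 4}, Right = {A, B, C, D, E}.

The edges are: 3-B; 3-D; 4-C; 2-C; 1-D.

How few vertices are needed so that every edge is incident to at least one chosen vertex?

A maximum matching has 3 edges (e.g. 1–D, 2–C, 3–B).
By König's theorem the minimum vertex cover has the same size. One such cover is {1, 3, C}.

3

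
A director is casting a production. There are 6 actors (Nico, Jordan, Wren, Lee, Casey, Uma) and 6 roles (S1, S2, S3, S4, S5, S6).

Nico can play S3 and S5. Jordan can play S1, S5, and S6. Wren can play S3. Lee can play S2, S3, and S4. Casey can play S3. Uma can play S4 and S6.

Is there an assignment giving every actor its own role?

The set {Wren, Casey} has only 1 neighbour ({S3}), so by Hall's theorem at most 5 of the 6 actors can be matched.
Hence no matching covers every actor.

No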